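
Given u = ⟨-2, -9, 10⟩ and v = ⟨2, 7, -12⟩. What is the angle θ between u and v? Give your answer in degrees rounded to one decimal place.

168.4

u · v = (-2)·2 + (-9)·7 + 10·(-12) = -4 - 63 - 120 = -187
|u|² = 4 + 81 + 100 = 185,  |u| = √185 ≈ 13.601471
|v|² = 4 + 49 + 144 = 197,  |v| = √197 ≈ 14.035669
cos θ = -187 / (13.601471 · 14.035669) ≈ -0.97954
θ = arccos(-0.97954) ≈ 168.4°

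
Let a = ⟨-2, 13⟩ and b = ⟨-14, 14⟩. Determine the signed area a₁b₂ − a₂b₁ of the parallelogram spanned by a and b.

(-2)·14 - 13·(-14) = -28 - (-182) = 154

154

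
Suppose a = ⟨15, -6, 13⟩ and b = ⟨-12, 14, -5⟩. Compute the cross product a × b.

(-152, -81, 138)

i: (-6)·(-5) - 13·14 = 30 - 182 = -152
j: 13·(-12) - 15·(-5) = -156 - (-75) = -81
k: 15·14 - (-6)·(-12) = 210 - 72 = 138
a × b = (-152, -81, 138)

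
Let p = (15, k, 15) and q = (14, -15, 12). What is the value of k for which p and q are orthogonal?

26

p · q = 15·14 + k·(-15) + 15·12 = 390 - 15k
Set equal to 0: -15k = -390, so k = 26.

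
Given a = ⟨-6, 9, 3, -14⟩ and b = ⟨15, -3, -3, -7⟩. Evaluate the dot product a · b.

-28

a · b = (-6)·15 + 9·(-3) + 3·(-3) + (-14)·(-7) = -90 - 27 - 9 + 98 = -28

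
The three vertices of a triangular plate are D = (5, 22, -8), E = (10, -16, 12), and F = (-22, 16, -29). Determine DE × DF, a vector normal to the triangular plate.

(918, -435, -1056)

DE = (5, -38, 20)
DF = (-27, -6, -21)
i: (-38)·(-21) - 20·(-6) = 798 - (-120) = 918
j: 20·(-27) - 5·(-21) = -540 - (-105) = -435
k: 5·(-6) - (-38)·(-27) = -30 - 1026 = -1056
DE × DF = (918, -435, -1056)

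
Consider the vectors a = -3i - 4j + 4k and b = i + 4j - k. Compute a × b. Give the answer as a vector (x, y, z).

(-12, 1, -8)

i: (-4)·(-1) - 4·4 = 4 - 16 = -12
j: 4·1 - (-3)·(-1) = 4 - 3 = 1
k: (-3)·4 - (-4)·1 = -12 - (-4) = -8
a × b = (-12, 1, -8)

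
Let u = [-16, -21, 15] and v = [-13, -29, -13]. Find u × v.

(708, -403, 191)

i: (-21)·(-13) - 15·(-29) = 273 - (-435) = 708
j: 15·(-13) - (-16)·(-13) = -195 - 208 = -403
k: (-16)·(-29) - (-21)·(-13) = 464 - 273 = 191
u × v = (708, -403, 191)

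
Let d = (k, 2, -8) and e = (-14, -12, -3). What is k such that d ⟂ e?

d · e = k·(-14) + 2·(-12) + (-8)·(-3) = 0 - 14k
Set equal to 0: -14k = 0, so k = 0.

0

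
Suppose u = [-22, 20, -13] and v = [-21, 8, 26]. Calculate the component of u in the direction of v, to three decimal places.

u · v = (-22)·(-21) + 20·8 + (-13)·26 = 462 + 160 - 338 = 284
|v| = √(441 + 64 + 676) = √1181 ≈ 34.3657
comp_v u = 284 / √1181 ≈ 8.264

8.264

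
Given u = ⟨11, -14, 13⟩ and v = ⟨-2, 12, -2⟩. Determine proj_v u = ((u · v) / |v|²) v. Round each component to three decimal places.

u · v = 11·(-2) + (-14)·12 + 13·(-2) = -22 - 168 - 26 = -216
|v|² = 4 + 144 + 4 = 152
proj_v u = (-216/152) · (-2, 12, -2) ≈ (2.842, -17.053, 2.842)

(2.842, -17.053, 2.842)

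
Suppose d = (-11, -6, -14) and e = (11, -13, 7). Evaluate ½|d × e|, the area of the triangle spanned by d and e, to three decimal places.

i: (-6)·7 - (-14)·(-13) = -42 - 182 = -224
j: (-14)·11 - (-11)·7 = -154 - (-77) = -77
k: (-11)·(-13) - (-6)·11 = 143 - (-66) = 209
d × e = (-224, -77, 209)
|d × e| = √((-224)² + (-77)² + 209²) = √99786 ≈ 315.8892
area = ½ · 315.8892 ≈ 157.945

157.945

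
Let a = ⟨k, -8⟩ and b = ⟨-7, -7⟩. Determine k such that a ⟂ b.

a · b = k·(-7) + (-8)·(-7) = 56 - 7k
Set equal to 0: -7k = -56, so k = 8.

8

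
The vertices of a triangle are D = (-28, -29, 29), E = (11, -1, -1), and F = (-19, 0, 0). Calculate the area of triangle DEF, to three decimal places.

615.899

DE = (39, 28, -30),  DF = (9, 29, -29)
i: 28·(-29) - (-30)·29 = -812 - (-870) = 58
j: (-30)·9 - 39·(-29) = -270 - (-1131) = 861
k: 39·29 - 28·9 = 1131 - 252 = 879
DE × DF = (58, 861, 879)
|DE × DF| = √1517326 ≈ 1231.7979
area = ½ · 1231.7979 ≈ 615.899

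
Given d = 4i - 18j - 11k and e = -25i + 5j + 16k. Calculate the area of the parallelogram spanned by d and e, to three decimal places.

i: (-18)·16 - (-11)·5 = -288 - (-55) = -233
j: (-11)·(-25) - 4·16 = 275 - 64 = 211
k: 4·5 - (-18)·(-25) = 20 - 450 = -430
d × e = (-233, 211, -430)
|d × e| = √((-233)² + 211² + (-430)²) = √283710 ≈ 532.6443

532.644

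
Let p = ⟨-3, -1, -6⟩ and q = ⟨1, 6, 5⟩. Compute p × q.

i: (-1)·5 - (-6)·6 = -5 - (-36) = 31
j: (-6)·1 - (-3)·5 = -6 - (-15) = 9
k: (-3)·6 - (-1)·1 = -18 - (-1) = -17
p × q = (31, 9, -17)

(31, 9, -17)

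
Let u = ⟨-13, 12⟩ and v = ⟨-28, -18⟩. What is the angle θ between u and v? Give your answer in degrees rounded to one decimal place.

u · v = (-13)·(-28) + 12·(-18) = 364 - 216 = 148
|u|² = 169 + 144 = 313,  |u| = √313 ≈ 17.691806
|v|² = 784 + 324 = 1108,  |v| = √1108 ≈ 33.286634
cos θ = 148 / (17.691806 · 33.286634) ≈ 0.25132
θ = arccos(0.25132) ≈ 75.4°

75.4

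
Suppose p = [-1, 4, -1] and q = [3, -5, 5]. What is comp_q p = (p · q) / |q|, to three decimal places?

-3.645

p · q = (-1)·3 + 4·(-5) + (-1)·5 = -3 - 20 - 5 = -28
|q| = √(9 + 25 + 25) = √59 ≈ 7.6811
comp_q p = -28 / √59 ≈ -3.645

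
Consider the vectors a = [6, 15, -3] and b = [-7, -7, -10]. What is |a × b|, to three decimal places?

i: 15·(-10) - (-3)·(-7) = -150 - 21 = -171
j: (-3)·(-7) - 6·(-10) = 21 - (-60) = 81
k: 6·(-7) - 15·(-7) = -42 - (-105) = 63
a × b = (-171, 81, 63)
|a × b| = √((-171)² + 81² + 63²) = √39771 ≈ 199.4267

199.427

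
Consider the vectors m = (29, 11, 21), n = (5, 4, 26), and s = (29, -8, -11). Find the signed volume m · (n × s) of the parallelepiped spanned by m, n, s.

10379

n × s:
i: 4·(-11) - 26·(-8) = -44 - (-208) = 164
j: 26·29 - 5·(-11) = 754 - (-55) = 809
k: 5·(-8) - 4·29 = -40 - 116 = -156
n × s = (164, 809, -156)
m · (n × s) = 29·164 + 11·809 + 21·(-156) = 4756 + 8899 - 3276 = 10379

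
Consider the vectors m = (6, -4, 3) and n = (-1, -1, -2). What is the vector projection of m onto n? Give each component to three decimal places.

m · n = 6·(-1) + (-4)·(-1) + 3·(-2) = -6 + 4 - 6 = -8
|n|² = 1 + 1 + 4 = 6
proj_n m = (-8/6) · (-1, -1, -2) ≈ (1.333, 1.333, 2.667)

(1.333, 1.333, 2.667)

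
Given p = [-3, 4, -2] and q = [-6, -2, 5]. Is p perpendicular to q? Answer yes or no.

p · q = (-3)·(-6) + 4·(-2) + (-2)·5 = 18 - 8 - 10 = 0
Zero, so the vectors are orthogonal.

yes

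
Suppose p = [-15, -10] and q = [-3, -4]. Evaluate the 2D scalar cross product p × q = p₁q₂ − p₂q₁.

30

(-15)·(-4) - (-10)·(-3) = 60 - 30 = 30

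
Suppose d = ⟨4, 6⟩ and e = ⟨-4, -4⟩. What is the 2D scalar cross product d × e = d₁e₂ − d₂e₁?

8

4·(-4) - 6·(-4) = -16 - (-24) = 8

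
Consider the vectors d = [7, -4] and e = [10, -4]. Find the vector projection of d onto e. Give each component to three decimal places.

d · e = 7·10 + (-4)·(-4) = 70 + 16 = 86
|e|² = 100 + 16 = 116
proj_e d = (86/116) · (10, -4) ≈ (7.414, -2.966)

(7.414, -2.966)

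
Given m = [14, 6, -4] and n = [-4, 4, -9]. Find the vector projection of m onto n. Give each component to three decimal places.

m · n = 14·(-4) + 6·4 + (-4)·(-9) = -56 + 24 + 36 = 4
|n|² = 16 + 16 + 81 = 113
proj_n m = (4/113) · (-4, 4, -9) ≈ (-0.142, 0.142, -0.319)

(-0.142, 0.142, -0.319)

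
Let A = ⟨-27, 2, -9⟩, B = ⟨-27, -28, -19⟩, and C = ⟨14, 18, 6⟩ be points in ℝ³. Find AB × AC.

AB = (0, -30, -10)
AC = (41, 16, 15)
i: (-30)·15 - (-10)·16 = -450 - (-160) = -290
j: (-10)·41 - 0·15 = -410 - 0 = -410
k: 0·16 - (-30)·41 = 0 - (-1230) = 1230
AB × AC = (-290, -410, 1230)

(-290, -410, 1230)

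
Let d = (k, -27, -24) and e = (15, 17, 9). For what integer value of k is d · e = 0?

45

d · e = k·15 + (-27)·17 + (-24)·9 = -675 + 15k
Set equal to 0: 15k = 675, so k = 45.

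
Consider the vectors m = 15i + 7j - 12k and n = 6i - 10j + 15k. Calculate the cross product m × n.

(-15, -297, -192)

i: 7·15 - (-12)·(-10) = 105 - 120 = -15
j: (-12)·6 - 15·15 = -72 - 225 = -297
k: 15·(-10) - 7·6 = -150 - 42 = -192
m × n = (-15, -297, -192)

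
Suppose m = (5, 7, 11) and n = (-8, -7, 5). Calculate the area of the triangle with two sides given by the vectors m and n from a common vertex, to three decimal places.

i: 7·5 - 11·(-7) = 35 - (-77) = 112
j: 11·(-8) - 5·5 = -88 - 25 = -113
k: 5·(-7) - 7·(-8) = -35 - (-56) = 21
m × n = (112, -113, 21)
|m × n| = √(112² + (-113)² + 21²) = √25754 ≈ 160.4805
area = ½ · 160.4805 ≈ 80.240

80.240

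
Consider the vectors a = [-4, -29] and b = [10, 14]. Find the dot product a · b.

-446

a · b = (-4)·10 + (-29)·14 = -40 - 406 = -446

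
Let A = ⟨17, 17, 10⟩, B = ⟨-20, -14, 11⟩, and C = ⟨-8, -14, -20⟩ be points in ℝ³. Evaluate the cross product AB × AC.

AB = (-37, -31, 1)
AC = (-25, -31, -30)
i: (-31)·(-30) - 1·(-31) = 930 - (-31) = 961
j: 1·(-25) - (-37)·(-30) = -25 - 1110 = -1135
k: (-37)·(-31) - (-31)·(-25) = 1147 - 775 = 372
AB × AC = (961, -1135, 372)

(961, -1135, 372)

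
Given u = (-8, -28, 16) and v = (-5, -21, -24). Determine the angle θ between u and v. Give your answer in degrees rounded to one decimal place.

76.9

u · v = (-8)·(-5) + (-28)·(-21) + 16·(-24) = 40 + 588 - 384 = 244
|u|² = 64 + 784 + 256 = 1104,  |u| = √1104 ≈ 33.226495
|v|² = 25 + 441 + 576 = 1042,  |v| = √1042 ≈ 32.280025
cos θ = 244 / (33.226495 · 32.280025) ≈ 0.22749
θ = arccos(0.22749) ≈ 76.9°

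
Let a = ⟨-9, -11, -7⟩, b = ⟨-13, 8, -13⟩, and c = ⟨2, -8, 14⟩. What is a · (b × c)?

-2404

b × c:
i: 8·14 - (-13)·(-8) = 112 - 104 = 8
j: (-13)·2 - (-13)·14 = -26 - (-182) = 156
k: (-13)·(-8) - 8·2 = 104 - 16 = 88
b × c = (8, 156, 88)
a · (b × c) = (-9)·8 + (-11)·156 + (-7)·88 = -72 - 1716 - 616 = -2404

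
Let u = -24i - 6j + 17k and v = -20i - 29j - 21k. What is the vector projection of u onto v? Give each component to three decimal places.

u · v = (-24)·(-20) + (-6)·(-29) + 17·(-21) = 480 + 174 - 357 = 297
|v|² = 400 + 841 + 441 = 1682
proj_v u = (297/1682) · (-20, -29, -21) ≈ (-3.532, -5.121, -3.708)

(-3.532, -5.121, -3.708)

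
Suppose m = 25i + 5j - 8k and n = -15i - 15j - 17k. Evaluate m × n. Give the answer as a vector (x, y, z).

i: 5·(-17) - (-8)·(-15) = -85 - 120 = -205
j: (-8)·(-15) - 25·(-17) = 120 - (-425) = 545
k: 25·(-15) - 5·(-15) = -375 - (-75) = -300
m × n = (-205, 545, -300)

(-205, 545, -300)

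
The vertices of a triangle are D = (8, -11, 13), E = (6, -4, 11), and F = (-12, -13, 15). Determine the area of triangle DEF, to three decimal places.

75.452

DE = (-2, 7, -2),  DF = (-20, -2, 2)
i: 7·2 - (-2)·(-2) = 14 - 4 = 10
j: (-2)·(-20) - (-2)·2 = 40 - (-4) = 44
k: (-2)·(-2) - 7·(-20) = 4 - (-140) = 144
DE × DF = (10, 44, 144)
|DE × DF| = √22772 ≈ 150.9039
area = ½ · 150.9039 ≈ 75.452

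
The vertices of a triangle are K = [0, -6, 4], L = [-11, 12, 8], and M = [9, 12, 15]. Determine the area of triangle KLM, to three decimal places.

KL = (-11, 18, 4),  KM = (9, 18, 11)
i: 18·11 - 4·18 = 198 - 72 = 126
j: 4·9 - (-11)·11 = 36 - (-121) = 157
k: (-11)·18 - 18·9 = -198 - 162 = -360
KL × KM = (126, 157, -360)
|KL × KM| = √170125 ≈ 412.4621
area = ½ · 412.4621 ≈ 206.231

206.231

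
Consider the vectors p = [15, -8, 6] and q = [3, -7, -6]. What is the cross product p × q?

(90, 108, -81)

i: (-8)·(-6) - 6·(-7) = 48 - (-42) = 90
j: 6·3 - 15·(-6) = 18 - (-90) = 108
k: 15·(-7) - (-8)·3 = -105 - (-24) = -81
p × q = (90, 108, -81)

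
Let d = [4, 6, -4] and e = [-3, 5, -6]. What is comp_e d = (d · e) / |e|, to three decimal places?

d · e = 4·(-3) + 6·5 + (-4)·(-6) = -12 + 30 + 24 = 42
|e| = √(9 + 25 + 36) = √70 ≈ 8.3666
comp_e d = 42 / √70 ≈ 5.020

5.020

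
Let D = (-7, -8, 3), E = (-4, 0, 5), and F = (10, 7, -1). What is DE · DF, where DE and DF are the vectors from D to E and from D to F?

163

DE = E − D = (3, 8, 2)
DF = F − D = (17, 15, -4)
DE · DF = 3·17 + 8·15 + 2·(-4) = 51 + 120 - 8 = 163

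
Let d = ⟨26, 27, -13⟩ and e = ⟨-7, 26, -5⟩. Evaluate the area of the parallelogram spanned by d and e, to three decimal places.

915.574

i: 27·(-5) - (-13)·26 = -135 - (-338) = 203
j: (-13)·(-7) - 26·(-5) = 91 - (-130) = 221
k: 26·26 - 27·(-7) = 676 - (-189) = 865
d × e = (203, 221, 865)
|d × e| = √(203² + 221² + 865²) = √838275 ≈ 915.5736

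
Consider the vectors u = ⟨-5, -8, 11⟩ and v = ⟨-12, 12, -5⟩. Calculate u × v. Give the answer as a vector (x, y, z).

(-92, -157, -156)

i: (-8)·(-5) - 11·12 = 40 - 132 = -92
j: 11·(-12) - (-5)·(-5) = -132 - 25 = -157
k: (-5)·12 - (-8)·(-12) = -60 - 96 = -156
u × v = (-92, -157, -156)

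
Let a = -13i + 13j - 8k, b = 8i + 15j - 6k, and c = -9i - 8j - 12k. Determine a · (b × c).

4346

b × c:
i: 15·(-12) - (-6)·(-8) = -180 - 48 = -228
j: (-6)·(-9) - 8·(-12) = 54 - (-96) = 150
k: 8·(-8) - 15·(-9) = -64 - (-135) = 71
b × c = (-228, 150, 71)
a · (b × c) = (-13)·(-228) + 13·150 + (-8)·71 = 2964 + 1950 - 568 = 4346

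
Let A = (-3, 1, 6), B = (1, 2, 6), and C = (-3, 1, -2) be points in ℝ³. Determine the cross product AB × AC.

(-8, 32, 0)

AB = (4, 1, 0)
AC = (0, 0, -8)
i: 1·(-8) - 0·0 = -8 - 0 = -8
j: 0·0 - 4·(-8) = 0 - (-32) = 32
k: 4·0 - 1·0 = 0 - 0 = 0
AB × AC = (-8, 32, 0)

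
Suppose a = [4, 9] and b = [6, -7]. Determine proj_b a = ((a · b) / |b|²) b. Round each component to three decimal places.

a · b = 4·6 + 9·(-7) = 24 - 63 = -39
|b|² = 36 + 49 = 85
proj_b a = (-39/85) · (6, -7) ≈ (-2.753, 3.212)

(-2.753, 3.212)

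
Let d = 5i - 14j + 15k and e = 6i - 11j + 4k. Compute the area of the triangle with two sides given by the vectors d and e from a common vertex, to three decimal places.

66.374

i: (-14)·4 - 15·(-11) = -56 - (-165) = 109
j: 15·6 - 5·4 = 90 - 20 = 70
k: 5·(-11) - (-14)·6 = -55 - (-84) = 29
d × e = (109, 70, 29)
|d × e| = √(109² + 70² + 29²) = √17622 ≈ 132.7479
area = ½ · 132.7479 ≈ 66.374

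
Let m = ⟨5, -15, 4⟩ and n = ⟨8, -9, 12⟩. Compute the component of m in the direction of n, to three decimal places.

13.118

m · n = 5·8 + (-15)·(-9) + 4·12 = 40 + 135 + 48 = 223
|n| = √(64 + 81 + 144) = √289 ≈ 17.0000
comp_n m = 223 / √289 ≈ 13.118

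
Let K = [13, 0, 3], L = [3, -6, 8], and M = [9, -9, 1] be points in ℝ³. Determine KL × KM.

(57, -40, 66)

KL = (-10, -6, 5)
KM = (-4, -9, -2)
i: (-6)·(-2) - 5·(-9) = 12 - (-45) = 57
j: 5·(-4) - (-10)·(-2) = -20 - 20 = -40
k: (-10)·(-9) - (-6)·(-4) = 90 - 24 = 66
KL × KM = (57, -40, 66)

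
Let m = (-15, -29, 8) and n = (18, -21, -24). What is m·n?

147

m · n = (-15)·18 + (-29)·(-21) + 8·(-24) = -270 + 609 - 192 = 147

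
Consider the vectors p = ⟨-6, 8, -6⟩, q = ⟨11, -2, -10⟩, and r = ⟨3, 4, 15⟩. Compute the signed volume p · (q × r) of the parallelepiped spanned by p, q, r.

q × r:
i: (-2)·15 - (-10)·4 = -30 - (-40) = 10
j: (-10)·3 - 11·15 = -30 - 165 = -195
k: 11·4 - (-2)·3 = 44 - (-6) = 50
q × r = (10, -195, 50)
p · (q × r) = (-6)·10 + 8·(-195) + (-6)·50 = -60 - 1560 - 300 = -1920

-1920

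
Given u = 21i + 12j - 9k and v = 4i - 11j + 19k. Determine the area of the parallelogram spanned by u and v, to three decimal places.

532.642

i: 12·19 - (-9)·(-11) = 228 - 99 = 129
j: (-9)·4 - 21·19 = -36 - 399 = -435
k: 21·(-11) - 12·4 = -231 - 48 = -279
u × v = (129, -435, -279)
|u × v| = √(129² + (-435)² + (-279)²) = √283707 ≈ 532.6415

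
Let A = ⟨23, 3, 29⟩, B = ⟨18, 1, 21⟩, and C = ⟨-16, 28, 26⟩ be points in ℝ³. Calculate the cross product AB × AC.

(206, 297, -203)

AB = (-5, -2, -8)
AC = (-39, 25, -3)
i: (-2)·(-3) - (-8)·25 = 6 - (-200) = 206
j: (-8)·(-39) - (-5)·(-3) = 312 - 15 = 297
k: (-5)·25 - (-2)·(-39) = -125 - 78 = -203
AB × AC = (206, 297, -203)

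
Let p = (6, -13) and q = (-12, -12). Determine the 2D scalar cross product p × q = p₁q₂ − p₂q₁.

-228

6·(-12) - (-13)·(-12) = -72 - 156 = -228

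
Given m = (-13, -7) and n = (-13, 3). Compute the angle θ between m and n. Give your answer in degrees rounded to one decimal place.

41.3

m · n = (-13)·(-13) + (-7)·3 = 169 - 21 = 148
|m|² = 169 + 49 = 218,  |m| = √218 ≈ 14.764823
|n|² = 169 + 9 = 178,  |n| = √178 ≈ 13.341664
cos θ = 148 / (14.764823 · 13.341664) ≈ 0.75132
θ = arccos(0.75132) ≈ 41.3°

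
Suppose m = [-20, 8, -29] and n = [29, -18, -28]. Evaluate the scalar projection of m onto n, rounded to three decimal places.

1.993

m · n = (-20)·29 + 8·(-18) + (-29)·(-28) = -580 - 144 + 812 = 88
|n| = √(841 + 324 + 784) = √1949 ≈ 44.1475
comp_n m = 88 / √1949 ≈ 1.993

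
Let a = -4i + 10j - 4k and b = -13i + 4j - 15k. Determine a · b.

a · b = (-4)·(-13) + 10·4 + (-4)·(-15) = 52 + 40 + 60 = 152

152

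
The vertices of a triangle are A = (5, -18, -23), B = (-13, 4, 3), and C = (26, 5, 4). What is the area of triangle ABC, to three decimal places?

AB = (-18, 22, 26),  AC = (21, 23, 27)
i: 22·27 - 26·23 = 594 - 598 = -4
j: 26·21 - (-18)·27 = 546 - (-486) = 1032
k: (-18)·23 - 22·21 = -414 - 462 = -876
AB × AC = (-4, 1032, -876)
|AB × AC| = √1832416 ≈ 1353.6676
area = ½ · 1353.6676 ≈ 676.834

676.834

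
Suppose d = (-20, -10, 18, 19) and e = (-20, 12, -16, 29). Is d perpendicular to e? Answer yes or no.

no

d · e = (-20)·(-20) + (-10)·12 + 18·(-16) + 19·29 = 400 - 120 - 288 + 551 = 543
Nonzero, so the vectors are not orthogonal.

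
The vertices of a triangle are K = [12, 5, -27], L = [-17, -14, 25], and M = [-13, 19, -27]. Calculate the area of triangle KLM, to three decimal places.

KL = (-29, -19, 52),  KM = (-25, 14, 0)
i: (-19)·0 - 52·14 = 0 - 728 = -728
j: 52·(-25) - (-29)·0 = -1300 - 0 = -1300
k: (-29)·14 - (-19)·(-25) = -406 - 475 = -881
KL × KM = (-728, -1300, -881)
|KL × KM| = √2996145 ≈ 1730.9376
area = ½ · 1730.9376 ≈ 865.469

865.469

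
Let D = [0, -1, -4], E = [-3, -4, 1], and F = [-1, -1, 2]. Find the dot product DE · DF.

DE = E − D = (-3, -3, 5)
DF = F − D = (-1, 0, 6)
DE · DF = (-3)·(-1) + (-3)·0 + 5·6 = 3 + 0 + 30 = 33

33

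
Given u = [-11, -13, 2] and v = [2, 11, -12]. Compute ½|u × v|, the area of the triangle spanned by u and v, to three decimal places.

i: (-13)·(-12) - 2·11 = 156 - 22 = 134
j: 2·2 - (-11)·(-12) = 4 - 132 = -128
k: (-11)·11 - (-13)·2 = -121 - (-26) = -95
u × v = (134, -128, -95)
|u × v| = √(134² + (-128)² + (-95)²) = √43365 ≈ 208.2426
area = ½ · 208.2426 ≈ 104.121

104.121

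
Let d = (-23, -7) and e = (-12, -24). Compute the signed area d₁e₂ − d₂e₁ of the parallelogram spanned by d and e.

(-23)·(-24) - (-7)·(-12) = 552 - 84 = 468

468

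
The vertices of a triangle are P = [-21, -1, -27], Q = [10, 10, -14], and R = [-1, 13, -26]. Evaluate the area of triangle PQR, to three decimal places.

PQ = (31, 11, 13),  PR = (20, 14, 1)
i: 11·1 - 13·14 = 11 - 182 = -171
j: 13·20 - 31·1 = 260 - 31 = 229
k: 31·14 - 11·20 = 434 - 220 = 214
PQ × PR = (-171, 229, 214)
|PQ × PR| = √127478 ≈ 357.0406
area = ½ · 357.0406 ≈ 178.520

178.520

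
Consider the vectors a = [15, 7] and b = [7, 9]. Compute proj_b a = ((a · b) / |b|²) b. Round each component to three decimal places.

a · b = 15·7 + 7·9 = 105 + 63 = 168
|b|² = 49 + 81 = 130
proj_b a = (168/130) · (7, 9) ≈ (9.046, 11.631)

(9.046, 11.631)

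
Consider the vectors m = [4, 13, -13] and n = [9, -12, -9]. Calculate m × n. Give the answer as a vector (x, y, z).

i: 13·(-9) - (-13)·(-12) = -117 - 156 = -273
j: (-13)·9 - 4·(-9) = -117 - (-36) = -81
k: 4·(-12) - 13·9 = -48 - 117 = -165
m × n = (-273, -81, -165)

(-273, -81, -165)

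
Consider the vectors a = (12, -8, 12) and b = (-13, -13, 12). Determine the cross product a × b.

i: (-8)·12 - 12·(-13) = -96 - (-156) = 60
j: 12·(-13) - 12·12 = -156 - 144 = -300
k: 12·(-13) - (-8)·(-13) = -156 - 104 = -260
a × b = (60, -300, -260)

(60, -300, -260)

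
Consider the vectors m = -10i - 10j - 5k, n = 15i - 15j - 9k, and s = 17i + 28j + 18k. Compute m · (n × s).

1035

n × s:
i: (-15)·18 - (-9)·28 = -270 - (-252) = -18
j: (-9)·17 - 15·18 = -153 - 270 = -423
k: 15·28 - (-15)·17 = 420 - (-255) = 675
n × s = (-18, -423, 675)
m · (n × s) = (-10)·(-18) + (-10)·(-423) + (-5)·675 = 180 + 4230 - 3375 = 1035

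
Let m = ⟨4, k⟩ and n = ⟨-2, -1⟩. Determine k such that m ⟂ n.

-8

m · n = 4·(-2) + k·(-1) = -8 - 1k
Set equal to 0: -1k = 8, so k = -8.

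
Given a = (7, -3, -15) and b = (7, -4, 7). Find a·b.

a · b = 7·7 + (-3)·(-4) + (-15)·7 = 49 + 12 - 105 = -44

-44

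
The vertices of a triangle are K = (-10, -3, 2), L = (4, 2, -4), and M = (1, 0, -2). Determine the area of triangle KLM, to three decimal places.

8.261

KL = (14, 5, -6),  KM = (11, 3, -4)
i: 5·(-4) - (-6)·3 = -20 - (-18) = -2
j: (-6)·11 - 14·(-4) = -66 - (-56) = -10
k: 14·3 - 5·11 = 42 - 55 = -13
KL × KM = (-2, -10, -13)
|KL × KM| = √273 ≈ 16.5227
area = ½ · 16.5227 ≈ 8.261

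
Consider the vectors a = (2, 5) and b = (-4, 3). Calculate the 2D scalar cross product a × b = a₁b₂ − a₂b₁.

2·3 - 5·(-4) = 6 - (-20) = 26

26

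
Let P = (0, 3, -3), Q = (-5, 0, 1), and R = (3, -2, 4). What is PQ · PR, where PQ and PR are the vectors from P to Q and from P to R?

PQ = Q − P = (-5, -3, 4)
PR = R − P = (3, -5, 7)
PQ · PR = (-5)·3 + (-3)·(-5) + 4·7 = -15 + 15 + 28 = 28

28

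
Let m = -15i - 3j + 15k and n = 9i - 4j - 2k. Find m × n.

(66, 105, 87)

i: (-3)·(-2) - 15·(-4) = 6 - (-60) = 66
j: 15·9 - (-15)·(-2) = 135 - 30 = 105
k: (-15)·(-4) - (-3)·9 = 60 - (-27) = 87
m × n = (66, 105, 87)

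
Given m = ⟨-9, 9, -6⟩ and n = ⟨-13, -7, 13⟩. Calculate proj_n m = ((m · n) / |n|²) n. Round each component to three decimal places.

m · n = (-9)·(-13) + 9·(-7) + (-6)·13 = 117 - 63 - 78 = -24
|n|² = 169 + 49 + 169 = 387
proj_n m = (-24/387) · (-13, -7, 13) ≈ (0.806, 0.434, -0.806)

(0.806, 0.434, -0.806)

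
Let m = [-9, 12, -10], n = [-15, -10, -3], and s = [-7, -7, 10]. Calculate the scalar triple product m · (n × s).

2791

n × s:
i: (-10)·10 - (-3)·(-7) = -100 - 21 = -121
j: (-3)·(-7) - (-15)·10 = 21 - (-150) = 171
k: (-15)·(-7) - (-10)·(-7) = 105 - 70 = 35
n × s = (-121, 171, 35)
m · (n × s) = (-9)·(-121) + 12·171 + (-10)·35 = 1089 + 2052 - 350 = 2791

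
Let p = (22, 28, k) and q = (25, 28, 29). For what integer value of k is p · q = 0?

-46

p · q = 22·25 + 28·28 + k·29 = 1334 + 29k
Set equal to 0: 29k = -1334, so k = -46.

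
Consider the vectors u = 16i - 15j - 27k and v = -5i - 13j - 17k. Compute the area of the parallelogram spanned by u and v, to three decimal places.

504.930

i: (-15)·(-17) - (-27)·(-13) = 255 - 351 = -96
j: (-27)·(-5) - 16·(-17) = 135 - (-272) = 407
k: 16·(-13) - (-15)·(-5) = -208 - 75 = -283
u × v = (-96, 407, -283)
|u × v| = √((-96)² + 407² + (-283)²) = √254954 ≈ 504.9297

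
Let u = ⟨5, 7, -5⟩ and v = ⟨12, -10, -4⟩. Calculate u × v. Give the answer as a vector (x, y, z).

(-78, -40, -134)

i: 7·(-4) - (-5)·(-10) = -28 - 50 = -78
j: (-5)·12 - 5·(-4) = -60 - (-20) = -40
k: 5·(-10) - 7·12 = -50 - 84 = -134
u × v = (-78, -40, -134)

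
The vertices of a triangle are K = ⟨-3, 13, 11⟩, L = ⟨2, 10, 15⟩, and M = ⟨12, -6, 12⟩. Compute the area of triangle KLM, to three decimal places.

52.091

KL = (5, -3, 4),  KM = (15, -19, 1)
i: (-3)·1 - 4·(-19) = -3 - (-76) = 73
j: 4·15 - 5·1 = 60 - 5 = 55
k: 5·(-19) - (-3)·15 = -95 - (-45) = -50
KL × KM = (73, 55, -50)
|KL × KM| = √10854 ≈ 104.1825
area = ½ · 104.1825 ≈ 52.091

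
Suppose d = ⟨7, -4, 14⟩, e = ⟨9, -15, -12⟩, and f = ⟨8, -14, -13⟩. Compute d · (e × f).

e × f:
i: (-15)·(-13) - (-12)·(-14) = 195 - 168 = 27
j: (-12)·8 - 9·(-13) = -96 - (-117) = 21
k: 9·(-14) - (-15)·8 = -126 - (-120) = -6
e × f = (27, 21, -6)
d · (e × f) = 7·27 + (-4)·21 + 14·(-6) = 189 - 84 - 84 = 21

21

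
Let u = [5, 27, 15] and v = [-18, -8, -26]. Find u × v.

i: 27·(-26) - 15·(-8) = -702 - (-120) = -582
j: 15·(-18) - 5·(-26) = -270 - (-130) = -140
k: 5·(-8) - 27·(-18) = -40 - (-486) = 446
u × v = (-582, -140, 446)

(-582, -140, 446)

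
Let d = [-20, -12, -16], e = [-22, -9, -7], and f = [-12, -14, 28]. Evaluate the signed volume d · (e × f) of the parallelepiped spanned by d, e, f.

-4600

e × f:
i: (-9)·28 - (-7)·(-14) = -252 - 98 = -350
j: (-7)·(-12) - (-22)·28 = 84 - (-616) = 700
k: (-22)·(-14) - (-9)·(-12) = 308 - 108 = 200
e × f = (-350, 700, 200)
d · (e × f) = (-20)·(-350) + (-12)·700 + (-16)·200 = 7000 - 8400 - 3200 = -4600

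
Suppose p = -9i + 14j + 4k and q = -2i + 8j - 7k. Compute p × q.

(-130, -71, -44)

i: 14·(-7) - 4·8 = -98 - 32 = -130
j: 4·(-2) - (-9)·(-7) = -8 - 63 = -71
k: (-9)·8 - 14·(-2) = -72 - (-28) = -44
p × q = (-130, -71, -44)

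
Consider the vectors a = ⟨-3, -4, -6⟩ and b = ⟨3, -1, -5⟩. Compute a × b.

i: (-4)·(-5) - (-6)·(-1) = 20 - 6 = 14
j: (-6)·3 - (-3)·(-5) = -18 - 15 = -33
k: (-3)·(-1) - (-4)·3 = 3 - (-12) = 15
a × b = (14, -33, 15)

(14, -33, 15)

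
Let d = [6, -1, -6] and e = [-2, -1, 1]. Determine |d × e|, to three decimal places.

i: (-1)·1 - (-6)·(-1) = -1 - 6 = -7
j: (-6)·(-2) - 6·1 = 12 - 6 = 6
k: 6·(-1) - (-1)·(-2) = -6 - 2 = -8
d × e = (-7, 6, -8)
|d × e| = √((-7)² + 6² + (-8)²) = √149 ≈ 12.2066

12.207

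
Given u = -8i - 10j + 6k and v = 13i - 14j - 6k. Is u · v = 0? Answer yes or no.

u · v = (-8)·13 + (-10)·(-14) + 6·(-6) = -104 + 140 - 36 = 0
Zero, so the vectors are orthogonal.

yes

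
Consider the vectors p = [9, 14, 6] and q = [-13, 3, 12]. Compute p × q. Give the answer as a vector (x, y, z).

i: 14·12 - 6·3 = 168 - 18 = 150
j: 6·(-13) - 9·12 = -78 - 108 = -186
k: 9·3 - 14·(-13) = 27 - (-182) = 209
p × q = (150, -186, 209)

(150, -186, 209)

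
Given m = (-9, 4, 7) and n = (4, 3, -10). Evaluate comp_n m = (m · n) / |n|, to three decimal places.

m · n = (-9)·4 + 4·3 + 7·(-10) = -36 + 12 - 70 = -94
|n| = √(16 + 9 + 100) = √125 ≈ 11.1803
comp_n m = -94 / √125 ≈ -8.408

-8.408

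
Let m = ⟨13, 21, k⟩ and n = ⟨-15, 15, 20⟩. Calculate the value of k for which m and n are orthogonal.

m · n = 13·(-15) + 21·15 + k·20 = 120 + 20k
Set equal to 0: 20k = -120, so k = -6.

-6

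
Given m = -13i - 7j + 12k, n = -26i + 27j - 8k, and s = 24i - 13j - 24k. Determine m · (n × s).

11768

n × s:
i: 27·(-24) - (-8)·(-13) = -648 - 104 = -752
j: (-8)·24 - (-26)·(-24) = -192 - 624 = -816
k: (-26)·(-13) - 27·24 = 338 - 648 = -310
n × s = (-752, -816, -310)
m · (n × s) = (-13)·(-752) + (-7)·(-816) + 12·(-310) = 9776 + 5712 - 3720 = 11768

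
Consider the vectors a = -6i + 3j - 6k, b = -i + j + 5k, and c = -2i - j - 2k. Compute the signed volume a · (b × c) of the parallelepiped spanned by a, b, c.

-72

b × c:
i: 1·(-2) - 5·(-1) = -2 - (-5) = 3
j: 5·(-2) - (-1)·(-2) = -10 - 2 = -12
k: (-1)·(-1) - 1·(-2) = 1 - (-2) = 3
b × c = (3, -12, 3)
a · (b × c) = (-6)·3 + 3·(-12) + (-6)·3 = -18 - 36 - 18 = -72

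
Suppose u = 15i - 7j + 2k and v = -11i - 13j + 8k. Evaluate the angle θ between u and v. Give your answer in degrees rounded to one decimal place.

u · v = 15·(-11) + (-7)·(-13) + 2·8 = -165 + 91 + 16 = -58
|u|² = 225 + 49 + 4 = 278,  |u| = √278 ≈ 16.673332
|v|² = 121 + 169 + 64 = 354,  |v| = √354 ≈ 18.814888
cos θ = -58 / (16.673332 · 18.814888) ≈ -0.18489
θ = arccos(-0.18489) ≈ 100.7°

100.7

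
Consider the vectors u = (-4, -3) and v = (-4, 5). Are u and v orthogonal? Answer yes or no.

u · v = (-4)·(-4) + (-3)·5 = 16 - 15 = 1
Nonzero, so the vectors are not orthogonal.

no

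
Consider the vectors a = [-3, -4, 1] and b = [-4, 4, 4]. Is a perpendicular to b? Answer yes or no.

yes

a · b = (-3)·(-4) + (-4)·4 + 1·4 = 12 - 16 + 4 = 0
Zero, so the vectors are orthogonal.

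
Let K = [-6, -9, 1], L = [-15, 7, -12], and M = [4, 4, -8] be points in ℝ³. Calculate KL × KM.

KL = (-9, 16, -13)
KM = (10, 13, -9)
i: 16·(-9) - (-13)·13 = -144 - (-169) = 25
j: (-13)·10 - (-9)·(-9) = -130 - 81 = -211
k: (-9)·13 - 16·10 = -117 - 160 = -277
KL × KM = (25, -211, -277)

(25, -211, -277)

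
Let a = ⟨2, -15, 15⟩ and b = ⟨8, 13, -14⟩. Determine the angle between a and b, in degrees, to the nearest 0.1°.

a · b = 2·8 + (-15)·13 + 15·(-14) = 16 - 195 - 210 = -389
|a|² = 4 + 225 + 225 = 454,  |a| = √454 ≈ 21.307276
|b|² = 64 + 169 + 196 = 429,  |b| = √429 ≈ 20.712315
cos θ = -389 / (21.307276 · 20.712315) ≈ -0.88144
θ = arccos(-0.88144) ≈ 151.8°

151.8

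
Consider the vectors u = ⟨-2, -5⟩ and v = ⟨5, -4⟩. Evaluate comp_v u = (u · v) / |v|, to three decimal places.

1.562

u · v = (-2)·5 + (-5)·(-4) = -10 + 20 = 10
|v| = √(25 + 16) = √41 ≈ 6.4031
comp_v u = 10 / √41 ≈ 1.562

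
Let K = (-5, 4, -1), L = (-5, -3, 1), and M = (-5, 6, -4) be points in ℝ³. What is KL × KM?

KL = (0, -7, 2)
KM = (0, 2, -3)
i: (-7)·(-3) - 2·2 = 21 - 4 = 17
j: 2·0 - 0·(-3) = 0 - 0 = 0
k: 0·2 - (-7)·0 = 0 - 0 = 0
KL × KM = (17, 0, 0)

(17, 0, 0)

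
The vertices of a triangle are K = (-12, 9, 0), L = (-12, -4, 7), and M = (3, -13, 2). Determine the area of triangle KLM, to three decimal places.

127.900

KL = (0, -13, 7),  KM = (15, -22, 2)
i: (-13)·2 - 7·(-22) = -26 - (-154) = 128
j: 7·15 - 0·2 = 105 - 0 = 105
k: 0·(-22) - (-13)·15 = 0 - (-195) = 195
KL × KM = (128, 105, 195)
|KL × KM| = √65434 ≈ 255.8007
area = ½ · 255.8007 ≈ 127.900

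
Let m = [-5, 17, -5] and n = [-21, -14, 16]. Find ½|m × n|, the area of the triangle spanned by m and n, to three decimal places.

253.652

i: 17·16 - (-5)·(-14) = 272 - 70 = 202
j: (-5)·(-21) - (-5)·16 = 105 - (-80) = 185
k: (-5)·(-14) - 17·(-21) = 70 - (-357) = 427
m × n = (202, 185, 427)
|m × n| = √(202² + 185² + 427²) = √257358 ≈ 507.3046
area = ½ · 507.3046 ≈ 253.652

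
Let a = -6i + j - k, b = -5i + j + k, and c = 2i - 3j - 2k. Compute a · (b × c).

-27

b × c:
i: 1·(-2) - 1·(-3) = -2 - (-3) = 1
j: 1·2 - (-5)·(-2) = 2 - 10 = -8
k: (-5)·(-3) - 1·2 = 15 - 2 = 13
b × c = (1, -8, 13)
a · (b × c) = (-6)·1 + 1·(-8) + (-1)·13 = -6 - 8 - 13 = -27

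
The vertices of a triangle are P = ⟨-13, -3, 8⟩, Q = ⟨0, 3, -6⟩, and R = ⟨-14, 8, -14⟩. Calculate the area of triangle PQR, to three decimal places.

PQ = (13, 6, -14),  PR = (-1, 11, -22)
i: 6·(-22) - (-14)·11 = -132 - (-154) = 22
j: (-14)·(-1) - 13·(-22) = 14 - (-286) = 300
k: 13·11 - 6·(-1) = 143 - (-6) = 149
PQ × PR = (22, 300, 149)
|PQ × PR| = √112685 ≈ 335.6859
area = ½ · 335.6859 ≈ 167.843

167.843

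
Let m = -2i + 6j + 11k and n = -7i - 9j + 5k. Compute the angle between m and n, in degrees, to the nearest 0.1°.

m · n = (-2)·(-7) + 6·(-9) + 11·5 = 14 - 54 + 55 = 15
|m|² = 4 + 36 + 121 = 161,  |m| = √161 ≈ 12.688578
|n|² = 49 + 81 + 25 = 155,  |n| = √155 ≈ 12.449900
cos θ = 15 / (12.688578 · 12.449900) ≈ 0.09495
θ = arccos(0.09495) ≈ 84.6°

84.6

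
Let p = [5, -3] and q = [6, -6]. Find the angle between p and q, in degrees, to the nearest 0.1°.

14.0

p · q = 5·6 + (-3)·(-6) = 30 + 18 = 48
|p|² = 25 + 9 = 34,  |p| = √34 ≈ 5.830952
|q|² = 36 + 36 = 72,  |q| = √72 ≈ 8.485281
cos θ = 48 / (5.830952 · 8.485281) ≈ 0.97014
θ = arccos(0.97014) ≈ 14.0°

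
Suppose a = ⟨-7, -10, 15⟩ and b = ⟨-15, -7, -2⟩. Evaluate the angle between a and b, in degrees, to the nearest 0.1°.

63.3

a · b = (-7)·(-15) + (-10)·(-7) + 15·(-2) = 105 + 70 - 30 = 145
|a|² = 49 + 100 + 225 = 374,  |a| = √374 ≈ 19.339080
|b|² = 225 + 49 + 4 = 278,  |b| = √278 ≈ 16.673332
cos θ = 145 / (19.339080 · 16.673332) ≈ 0.44969
θ = arccos(0.44969) ≈ 63.3°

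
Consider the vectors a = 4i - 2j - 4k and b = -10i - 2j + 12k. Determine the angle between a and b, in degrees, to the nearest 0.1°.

152.7

a · b = 4·(-10) + (-2)·(-2) + (-4)·12 = -40 + 4 - 48 = -84
|a|² = 16 + 4 + 16 = 36,  |a| = √36 ≈ 6.000000
|b|² = 100 + 4 + 144 = 248,  |b| = √248 ≈ 15.748016
cos θ = -84 / (6.000000 · 15.748016) ≈ -0.88900
θ = arccos(-0.88900) ≈ 152.7°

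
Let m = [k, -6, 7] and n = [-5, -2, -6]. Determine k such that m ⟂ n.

m · n = k·(-5) + (-6)·(-2) + 7·(-6) = -30 - 5k
Set equal to 0: -5k = 30, so k = -6.

-6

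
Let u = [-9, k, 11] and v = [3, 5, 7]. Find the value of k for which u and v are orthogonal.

-10

u · v = (-9)·3 + k·5 + 11·7 = 50 + 5k
Set equal to 0: 5k = -50, so k = -10.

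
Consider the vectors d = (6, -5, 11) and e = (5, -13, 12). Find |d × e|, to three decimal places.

99.935

i: (-5)·12 - 11·(-13) = -60 - (-143) = 83
j: 11·5 - 6·12 = 55 - 72 = -17
k: 6·(-13) - (-5)·5 = -78 - (-25) = -53
d × e = (83, -17, -53)
|d × e| = √(83² + (-17)² + (-53)²) = √9987 ≈ 99.9350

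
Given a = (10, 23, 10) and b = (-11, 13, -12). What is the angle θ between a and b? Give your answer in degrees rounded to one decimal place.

83.0

a · b = 10·(-11) + 23·13 + 10·(-12) = -110 + 299 - 120 = 69
|a|² = 100 + 529 + 100 = 729,  |a| = √729 ≈ 27.000000
|b|² = 121 + 169 + 144 = 434,  |b| = √434 ≈ 20.832667
cos θ = 69 / (27.000000 · 20.832667) ≈ 0.12267
θ = arccos(0.12267) ≈ 83.0°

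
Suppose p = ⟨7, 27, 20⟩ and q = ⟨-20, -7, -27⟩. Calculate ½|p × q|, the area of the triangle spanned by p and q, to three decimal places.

i: 27·(-27) - 20·(-7) = -729 - (-140) = -589
j: 20·(-20) - 7·(-27) = -400 - (-189) = -211
k: 7·(-7) - 27·(-20) = -49 - (-540) = 491
p × q = (-589, -211, 491)
|p × q| = √((-589)² + (-211)² + 491²) = √632523 ≈ 795.3131
area = ½ · 795.3131 ≈ 397.657

397.657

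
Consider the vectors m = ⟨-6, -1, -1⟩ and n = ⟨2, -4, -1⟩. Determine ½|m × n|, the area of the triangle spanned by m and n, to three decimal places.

13.684

i: (-1)·(-1) - (-1)·(-4) = 1 - 4 = -3
j: (-1)·2 - (-6)·(-1) = -2 - 6 = -8
k: (-6)·(-4) - (-1)·2 = 24 - (-2) = 26
m × n = (-3, -8, 26)
|m × n| = √((-3)² + (-8)² + 26²) = √749 ≈ 27.3679
area = ½ · 27.3679 ≈ 13.684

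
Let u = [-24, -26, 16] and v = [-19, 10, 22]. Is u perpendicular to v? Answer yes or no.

u · v = (-24)·(-19) + (-26)·10 + 16·22 = 456 - 260 + 352 = 548
Nonzero, so the vectors are not orthogonal.

no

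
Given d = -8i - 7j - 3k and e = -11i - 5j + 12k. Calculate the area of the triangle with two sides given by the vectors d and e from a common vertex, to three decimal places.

83.383

i: (-7)·12 - (-3)·(-5) = -84 - 15 = -99
j: (-3)·(-11) - (-8)·12 = 33 - (-96) = 129
k: (-8)·(-5) - (-7)·(-11) = 40 - 77 = -37
d × e = (-99, 129, -37)
|d × e| = √((-99)² + 129² + (-37)²) = √27811 ≈ 166.7663
area = ½ · 166.7663 ≈ 83.383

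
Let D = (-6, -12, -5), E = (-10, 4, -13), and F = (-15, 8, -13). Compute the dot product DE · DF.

DE = E − D = (-4, 16, -8)
DF = F − D = (-9, 20, -8)
DE · DF = (-4)·(-9) + 16·20 + (-8)·(-8) = 36 + 320 + 64 = 420

420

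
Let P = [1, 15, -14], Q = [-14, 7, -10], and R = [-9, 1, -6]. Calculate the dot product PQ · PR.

294

PQ = Q − P = (-15, -8, 4)
PR = R − P = (-10, -14, 8)
PQ · PR = (-15)·(-10) + (-8)·(-14) + 4·8 = 150 + 112 + 32 = 294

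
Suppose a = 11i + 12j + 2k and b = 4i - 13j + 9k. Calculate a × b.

(134, -91, -191)

i: 12·9 - 2·(-13) = 108 - (-26) = 134
j: 2·4 - 11·9 = 8 - 99 = -91
k: 11·(-13) - 12·4 = -143 - 48 = -191
a × b = (134, -91, -191)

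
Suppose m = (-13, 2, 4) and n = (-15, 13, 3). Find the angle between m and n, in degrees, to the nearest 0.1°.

m · n = (-13)·(-15) + 2·13 + 4·3 = 195 + 26 + 12 = 233
|m|² = 169 + 4 + 16 = 189,  |m| = √189 ≈ 13.747727
|n|² = 225 + 169 + 9 = 403,  |n| = √403 ≈ 20.074860
cos θ = 233 / (13.747727 · 20.074860) ≈ 0.84425
θ = arccos(0.84425) ≈ 32.4°

32.4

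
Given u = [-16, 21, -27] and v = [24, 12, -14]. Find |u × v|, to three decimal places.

1116.109

i: 21·(-14) - (-27)·12 = -294 - (-324) = 30
j: (-27)·24 - (-16)·(-14) = -648 - 224 = -872
k: (-16)·12 - 21·24 = -192 - 504 = -696
u × v = (30, -872, -696)
|u × v| = √(30² + (-872)² + (-696)²) = √1245700 ≈ 1116.1093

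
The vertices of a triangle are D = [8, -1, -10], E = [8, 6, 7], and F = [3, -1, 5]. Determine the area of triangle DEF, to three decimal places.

DE = (0, 7, 17),  DF = (-5, 0, 15)
i: 7·15 - 17·0 = 105 - 0 = 105
j: 17·(-5) - 0·15 = -85 - 0 = -85
k: 0·0 - 7·(-5) = 0 - (-35) = 35
DE × DF = (105, -85, 35)
|DE × DF| = √19475 ≈ 139.5529
area = ½ · 139.5529 ≈ 69.776

69.776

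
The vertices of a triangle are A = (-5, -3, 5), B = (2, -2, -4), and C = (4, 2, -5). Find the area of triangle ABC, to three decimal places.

22.483

AB = (7, 1, -9),  AC = (9, 5, -10)
i: 1·(-10) - (-9)·5 = -10 - (-45) = 35
j: (-9)·9 - 7·(-10) = -81 - (-70) = -11
k: 7·5 - 1·9 = 35 - 9 = 26
AB × AC = (35, -11, 26)
|AB × AC| = √2022 ≈ 44.9667
area = ½ · 44.9667 ≈ 22.483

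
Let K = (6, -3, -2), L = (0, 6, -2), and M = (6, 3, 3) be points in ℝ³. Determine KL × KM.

(45, 30, -36)

KL = (-6, 9, 0)
KM = (0, 6, 5)
i: 9·5 - 0·6 = 45 - 0 = 45
j: 0·0 - (-6)·5 = 0 - (-30) = 30
k: (-6)·6 - 9·0 = -36 - 0 = -36
KL × KM = (45, 30, -36)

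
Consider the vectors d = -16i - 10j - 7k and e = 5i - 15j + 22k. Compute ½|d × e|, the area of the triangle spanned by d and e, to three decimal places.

i: (-10)·22 - (-7)·(-15) = -220 - 105 = -325
j: (-7)·5 - (-16)·22 = -35 - (-352) = 317
k: (-16)·(-15) - (-10)·5 = 240 - (-50) = 290
d × e = (-325, 317, 290)
|d × e| = √((-325)² + 317² + 290²) = √290214 ≈ 538.7151
area = ½ · 538.7151 ≈ 269.358

269.358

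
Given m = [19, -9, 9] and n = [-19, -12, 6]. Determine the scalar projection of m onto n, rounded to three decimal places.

-8.556

m · n = 19·(-19) + (-9)·(-12) + 9·6 = -361 + 108 + 54 = -199
|n| = √(361 + 144 + 36) = √541 ≈ 23.2594
comp_n m = -199 / √541 ≈ -8.556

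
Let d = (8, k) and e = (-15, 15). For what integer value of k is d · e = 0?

8

d · e = 8·(-15) + k·15 = -120 + 15k
Set equal to 0: 15k = 120, so k = 8.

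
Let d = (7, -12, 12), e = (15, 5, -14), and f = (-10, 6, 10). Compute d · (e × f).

2738

e × f:
i: 5·10 - (-14)·6 = 50 - (-84) = 134
j: (-14)·(-10) - 15·10 = 140 - 150 = -10
k: 15·6 - 5·(-10) = 90 - (-50) = 140
e × f = (134, -10, 140)
d · (e × f) = 7·134 + (-12)·(-10) + 12·140 = 938 + 120 + 1680 = 2738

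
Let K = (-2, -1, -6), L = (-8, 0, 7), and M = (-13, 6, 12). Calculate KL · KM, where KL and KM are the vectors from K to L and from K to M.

307

KL = L − K = (-6, 1, 13)
KM = M − K = (-11, 7, 18)
KL · KM = (-6)·(-11) + 1·7 + 13·18 = 66 + 7 + 234 = 307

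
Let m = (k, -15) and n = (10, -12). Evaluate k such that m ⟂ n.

-18

m · n = k·10 + (-15)·(-12) = 180 + 10k
Set equal to 0: 10k = -180, so k = -18.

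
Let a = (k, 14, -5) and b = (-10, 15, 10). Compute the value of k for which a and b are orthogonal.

a · b = k·(-10) + 14·15 + (-5)·10 = 160 - 10k
Set equal to 0: -10k = -160, so k = 16.

16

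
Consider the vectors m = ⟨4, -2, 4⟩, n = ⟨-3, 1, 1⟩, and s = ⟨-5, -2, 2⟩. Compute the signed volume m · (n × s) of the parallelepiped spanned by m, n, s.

n × s:
i: 1·2 - 1·(-2) = 2 - (-2) = 4
j: 1·(-5) - (-3)·2 = -5 - (-6) = 1
k: (-3)·(-2) - 1·(-5) = 6 - (-5) = 11
n × s = (4, 1, 11)
m · (n × s) = 4·4 + (-2)·1 + 4·11 = 16 - 2 + 44 = 58

58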